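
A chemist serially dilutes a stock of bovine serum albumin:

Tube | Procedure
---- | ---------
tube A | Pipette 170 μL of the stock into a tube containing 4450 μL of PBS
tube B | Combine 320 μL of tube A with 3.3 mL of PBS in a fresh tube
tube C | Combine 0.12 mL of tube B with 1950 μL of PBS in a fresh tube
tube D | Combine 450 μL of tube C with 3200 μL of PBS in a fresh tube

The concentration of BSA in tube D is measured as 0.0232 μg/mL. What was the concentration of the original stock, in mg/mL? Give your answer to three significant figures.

0.998 mg/mL

Step 1: 170 μL + 4450 μL = 4620 μL total → factor 4620/170 = 27.176
Step 2: 320 μL + 3.3 mL = 3620 μL total → factor 3620/320 = 11.312
Step 3: 0.12 mL + 1950 μL = 2.07 mL total → factor 2.07/0.12 = 17.25
Step 4: 450 μL + 3200 μL = 3650 μL total → factor 3650/450 = 8.1111
Overall dilution factor = 27.176 × 11.312 × 17.25 × 8.1111 = 43015
Stock = 0.0232 μg/mL × 43015 = 998.0 μg/mL = 0.998 mg/mL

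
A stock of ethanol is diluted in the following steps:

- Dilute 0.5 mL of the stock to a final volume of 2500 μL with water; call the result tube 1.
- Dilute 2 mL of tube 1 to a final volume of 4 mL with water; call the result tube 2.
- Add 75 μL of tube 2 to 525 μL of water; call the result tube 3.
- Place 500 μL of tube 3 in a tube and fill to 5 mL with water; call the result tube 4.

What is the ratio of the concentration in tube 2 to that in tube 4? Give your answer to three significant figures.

Step 1: 0.5 mL brought to 2500 μL → factor 2.5/0.5 = 5
Step 2: 2 mL brought to 4 mL → factor 4/2 = 2
Step 3: 75 μL + 525 μL = 600 μL total → factor 600/75 = 8
Step 4: 500 μL brought to 5 mL → factor 5000/500 = 10
Dilution factor to tube 2 = 10; to tube 4 = 800
[tube 2]/[tube 4] = (factor to tube 4)/(factor to tube 2) = 800/10 = 80.0

80.0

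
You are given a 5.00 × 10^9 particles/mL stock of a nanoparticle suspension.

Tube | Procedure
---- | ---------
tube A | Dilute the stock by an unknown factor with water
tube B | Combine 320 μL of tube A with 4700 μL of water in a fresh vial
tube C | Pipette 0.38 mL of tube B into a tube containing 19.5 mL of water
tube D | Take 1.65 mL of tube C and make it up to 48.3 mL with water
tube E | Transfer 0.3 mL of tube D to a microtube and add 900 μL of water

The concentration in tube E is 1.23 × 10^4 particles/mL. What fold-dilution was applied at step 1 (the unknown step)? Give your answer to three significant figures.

Step 1: unknown factor x
Step 2: 320 μL + 4700 μL = 5020 μL total → factor 5020/320 = 15.688
Step 3: 0.38 mL + 19.5 mL = 19.88 mL total → factor 19.88/0.38 = 52.316
Step 4: 1.65 mL brought to 48.3 mL → factor 48.3/1.65 = 29.273
Step 5: 0.3 mL + 900 μL = 1.2 mL total → factor 1.2/0.3 = 4
Product of known-step factors = 96097
Overall factor = 5.00 × 10^9 particles/mL / (1.23 × 10^4 particles/mL) = 4.065 × 10^5
x = 4.065 × 10^5 / 96097 = 4.23

4.23-fold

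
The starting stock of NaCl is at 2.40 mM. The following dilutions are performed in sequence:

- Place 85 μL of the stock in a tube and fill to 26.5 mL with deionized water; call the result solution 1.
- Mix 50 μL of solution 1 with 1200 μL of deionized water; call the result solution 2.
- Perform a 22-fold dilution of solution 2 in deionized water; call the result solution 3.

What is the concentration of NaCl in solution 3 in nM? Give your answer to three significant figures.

14.0 nM

Step 1: 85 μL brought to 26.5 mL → factor 26500/85 = 311.76
Step 2: 50 μL + 1200 μL = 1250 μL total → factor 1250/50 = 25
Step 3: 22-fold → factor 22
Overall dilution factor = 311.76 × 25 × 22 = 1.7147 × 10^5
Final = 2.40 mM / 1.7147 × 10^5 = 1.400 × 10^-5 mM = 14.0 nM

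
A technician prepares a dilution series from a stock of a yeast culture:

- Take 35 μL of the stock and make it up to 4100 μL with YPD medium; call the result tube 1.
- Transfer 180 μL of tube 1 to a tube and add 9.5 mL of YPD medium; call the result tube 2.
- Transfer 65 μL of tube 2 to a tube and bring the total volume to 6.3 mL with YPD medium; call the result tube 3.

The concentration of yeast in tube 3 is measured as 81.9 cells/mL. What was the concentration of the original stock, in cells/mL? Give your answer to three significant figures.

5.00 × 10^7 cells/mL

Step 1: 35 μL brought to 4100 μL → factor 4100/35 = 117.14
Step 2: 180 μL + 9.5 mL = 9680 μL total → factor 9680/180 = 53.778
Step 3: 65 μL brought to 6.3 mL → factor 6300/65 = 96.923
Overall dilution factor = 117.14 × 53.778 × 96.923 = 6.1058 × 10^5
Stock = 81.9 cells/mL × 6.1058 × 10^5 = 5.00 × 10^7 cells/mL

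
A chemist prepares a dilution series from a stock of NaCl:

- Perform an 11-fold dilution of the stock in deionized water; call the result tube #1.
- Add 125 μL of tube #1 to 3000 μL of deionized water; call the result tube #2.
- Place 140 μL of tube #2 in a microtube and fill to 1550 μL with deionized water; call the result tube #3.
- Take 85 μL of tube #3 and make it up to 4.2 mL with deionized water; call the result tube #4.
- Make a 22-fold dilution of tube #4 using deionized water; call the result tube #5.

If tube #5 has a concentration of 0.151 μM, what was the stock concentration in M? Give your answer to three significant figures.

0.500 M

Step 1: 11-fold → factor 11
Step 2: 125 μL + 3000 μL = 3125 μL total → factor 3125/125 = 25
Step 3: 140 μL brought to 1550 μL → factor 1550/140 = 11.071
Step 4: 85 μL brought to 4.2 mL → factor 4200/85 = 49.412
Step 5: 22-fold → factor 22
Overall dilution factor = 11 × 25 × 11.071 × 49.412 × 22 = 3.3097 × 10^6
Stock = 0.151 μM × 3.3097 × 10^6 = 4.998 × 10^5 μM = 0.500 M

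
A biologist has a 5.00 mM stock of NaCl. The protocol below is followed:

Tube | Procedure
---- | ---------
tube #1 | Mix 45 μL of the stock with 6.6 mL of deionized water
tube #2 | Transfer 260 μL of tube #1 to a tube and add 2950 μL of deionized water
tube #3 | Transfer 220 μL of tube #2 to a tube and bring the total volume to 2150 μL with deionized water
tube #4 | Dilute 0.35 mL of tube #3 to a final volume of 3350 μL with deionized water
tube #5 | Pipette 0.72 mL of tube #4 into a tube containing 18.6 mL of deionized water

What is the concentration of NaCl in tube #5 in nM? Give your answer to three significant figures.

1.09 nM

Step 1: 45 μL + 6.6 mL = 6645 μL total → factor 6645/45 = 147.67
Step 2: 260 μL + 2950 μL = 3210 μL total → factor 3210/260 = 12.346
Step 3: 220 μL brought to 2150 μL → factor 2150/220 = 9.7727
Step 4: 0.35 mL brought to 3350 μL → factor 3.35/0.35 = 9.5714
Step 5: 0.72 mL + 18.6 mL = 19.32 mL total → factor 19.32/0.72 = 26.833
Overall dilution factor = 147.67 × 12.346 × 9.7727 × 9.5714 × 26.833 = 4.576 × 10^6
Final = 5.00 mM / 4.576 × 10^6 = 1.093 × 10^-6 mM = 1.09 nM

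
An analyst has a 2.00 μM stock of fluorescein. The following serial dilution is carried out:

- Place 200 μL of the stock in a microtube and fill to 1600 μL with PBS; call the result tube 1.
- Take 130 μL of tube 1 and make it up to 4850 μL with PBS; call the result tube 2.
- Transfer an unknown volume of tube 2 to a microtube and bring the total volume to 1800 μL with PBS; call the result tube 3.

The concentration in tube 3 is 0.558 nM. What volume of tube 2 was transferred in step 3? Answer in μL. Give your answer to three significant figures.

Step 1: 200 μL brought to 1600 μL → factor 1600/200 = 8
Step 2: 130 μL brought to 4850 μL → factor 4850/130 = 37.308
Step 3: v brought to 1800 μL → factor = 1800 μL/v
Product of known-step factors = 298.46
Overall factor = 2.00 μM / (0.558 nM) = 3584.2
Step-3 factor = 3584.2 / 298.46 = 12.009
v = 1800 μL / 12.009 = 150 μL

150 μL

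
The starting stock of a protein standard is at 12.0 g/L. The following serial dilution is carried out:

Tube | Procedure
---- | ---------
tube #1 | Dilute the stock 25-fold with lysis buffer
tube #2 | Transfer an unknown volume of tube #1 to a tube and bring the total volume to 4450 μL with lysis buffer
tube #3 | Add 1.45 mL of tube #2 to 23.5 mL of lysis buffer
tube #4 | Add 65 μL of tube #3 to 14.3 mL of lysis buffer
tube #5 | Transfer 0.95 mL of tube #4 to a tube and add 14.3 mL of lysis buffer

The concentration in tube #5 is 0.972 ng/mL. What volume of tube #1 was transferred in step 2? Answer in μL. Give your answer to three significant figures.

Step 1: 25-fold → factor 25
Step 2: v brought to 4450 μL → factor = 4450 μL/v
Step 3: 1.45 mL + 23.5 mL = 24.95 mL total → factor 24.95/1.45 = 17.207
Step 4: 65 μL + 14.3 mL = 14365 μL total → factor 14365/65 = 221
Step 5: 0.95 mL + 14.3 mL = 15.25 mL total → factor 15.25/0.95 = 16.053
Product of known-step factors = 1.5261 × 10^6
Overall factor = 12.0 g/L / (0.972 ng/mL) = 1.2346 × 10^7
Step-2 factor = 1.2346 × 10^7 / 1.5261 × 10^6 = 8.0897
v = 4450 μL / 8.0897 = 550 μL

550 μL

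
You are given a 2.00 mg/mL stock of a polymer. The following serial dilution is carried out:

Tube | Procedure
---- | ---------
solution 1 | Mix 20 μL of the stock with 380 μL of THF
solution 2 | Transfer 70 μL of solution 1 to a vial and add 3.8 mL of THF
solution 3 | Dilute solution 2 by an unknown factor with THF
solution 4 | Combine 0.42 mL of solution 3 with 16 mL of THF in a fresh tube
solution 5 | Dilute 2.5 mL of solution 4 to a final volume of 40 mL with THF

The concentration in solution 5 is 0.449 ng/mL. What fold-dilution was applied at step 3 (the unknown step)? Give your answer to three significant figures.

6.44-fold

Step 1: 20 μL + 380 μL = 400 μL total → factor 400/20 = 20
Step 2: 70 μL + 3.8 mL = 3870 μL total → factor 3870/70 = 55.286
Step 3: unknown factor x
Step 4: 0.42 mL + 16 mL = 16.42 mL total → factor 16.42/0.42 = 39.095
Step 5: 2.5 mL brought to 40 mL → factor 40/2.5 = 16
Product of known-step factors = 6.9165 × 10^5
Overall factor = 2.00 mg/mL / (0.449 ng/mL) = 4.4543 × 10^6
x = 4.4543 × 10^6 / 6.9165 × 10^5 = 6.44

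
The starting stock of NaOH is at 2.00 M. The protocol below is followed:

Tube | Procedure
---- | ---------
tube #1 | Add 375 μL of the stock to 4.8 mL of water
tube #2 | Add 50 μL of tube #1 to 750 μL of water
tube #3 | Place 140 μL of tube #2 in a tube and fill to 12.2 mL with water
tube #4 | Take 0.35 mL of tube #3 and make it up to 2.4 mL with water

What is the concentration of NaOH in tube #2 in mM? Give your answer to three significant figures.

Step 1: 375 μL + 4.8 mL = 5175 μL total → factor 5175/375 = 13.8
Step 2: 50 μL + 750 μL = 800 μL total → factor 800/50 = 16
Dilution factor through tube #2 = 13.8 × 16 = 220.8
[tube #2] = 2.00 M / 220.8 = 0.009058 M = 9.06 mM

9.06 mM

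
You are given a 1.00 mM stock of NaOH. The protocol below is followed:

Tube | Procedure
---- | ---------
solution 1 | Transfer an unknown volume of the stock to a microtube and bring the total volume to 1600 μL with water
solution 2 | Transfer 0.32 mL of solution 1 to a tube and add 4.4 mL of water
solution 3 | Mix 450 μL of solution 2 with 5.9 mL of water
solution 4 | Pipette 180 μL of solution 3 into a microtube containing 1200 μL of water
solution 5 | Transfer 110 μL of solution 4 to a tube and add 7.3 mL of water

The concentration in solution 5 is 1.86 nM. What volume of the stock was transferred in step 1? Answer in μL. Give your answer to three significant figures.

320 μL

Step 1: v brought to 1600 μL → factor = 1600 μL/v
Step 2: 0.32 mL + 4.4 mL = 4.72 mL total → factor 4.72/0.32 = 14.75
Step 3: 450 μL + 5.9 mL = 6350 μL total → factor 6350/450 = 14.111
Step 4: 180 μL + 1200 μL = 1380 μL total → factor 1380/180 = 7.6667
Step 5: 110 μL + 7.3 mL = 7410 μL total → factor 7410/110 = 67.364
Product of known-step factors = 1.0749 × 10^5
Overall factor = 1.00 mM / (1.86 nM) = 5.3763 × 10^5
Step-1 factor = 5.3763 × 10^5 / 1.0749 × 10^5 = 5.0015
v = 1600 μL / 5.0015 = 320 μL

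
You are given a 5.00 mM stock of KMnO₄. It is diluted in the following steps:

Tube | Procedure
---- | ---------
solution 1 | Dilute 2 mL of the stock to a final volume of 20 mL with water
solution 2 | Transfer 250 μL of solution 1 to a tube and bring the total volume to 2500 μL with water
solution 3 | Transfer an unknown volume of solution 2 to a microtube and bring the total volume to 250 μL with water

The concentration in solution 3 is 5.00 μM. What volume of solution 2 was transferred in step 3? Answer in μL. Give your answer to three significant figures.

25.0 μL

Step 1: 2 mL brought to 20 mL → factor 20/2 = 10
Step 2: 250 μL brought to 2500 μL → factor 2500/250 = 10
Step 3: v brought to 250 μL → factor = 250 μL/v
Product of known-step factors = 100
Overall factor = 5.00 mM / (5.00 μM) = 1000
Step-3 factor = 1000 / 100 = 10
v = 250 μL / 10 = 25.0 μL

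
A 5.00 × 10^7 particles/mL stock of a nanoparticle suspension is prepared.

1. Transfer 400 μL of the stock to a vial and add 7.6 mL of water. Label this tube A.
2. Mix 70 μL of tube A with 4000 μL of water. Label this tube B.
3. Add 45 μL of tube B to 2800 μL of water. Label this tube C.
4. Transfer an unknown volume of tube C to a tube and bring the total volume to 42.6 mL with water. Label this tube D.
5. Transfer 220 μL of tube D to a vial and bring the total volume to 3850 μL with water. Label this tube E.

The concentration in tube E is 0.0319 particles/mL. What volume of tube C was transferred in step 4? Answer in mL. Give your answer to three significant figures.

0.0350 mL

Step 1: 400 μL + 7.6 mL = 8000 μL total → factor 8000/400 = 20
Step 2: 70 μL + 4000 μL = 4070 μL total → factor 4070/70 = 58.143
Step 3: 45 μL + 2800 μL = 2845 μL total → factor 2845/45 = 63.222
Step 4: v brought to 42.6 mL → factor = 42.6 mL/v
Step 5: 220 μL brought to 3850 μL → factor 3850/220 = 17.5
Product of known-step factors = 1.2866 × 10^6
Overall factor = 5.00 × 10^7 particles/mL / (0.0319 particles/mL) = 1.5674 × 10^9
Step-4 factor = 1.5674 × 10^9 / 1.2866 × 10^6 = 1218.3
v = 42.6 mL / 1218.3 = 0.0350 mL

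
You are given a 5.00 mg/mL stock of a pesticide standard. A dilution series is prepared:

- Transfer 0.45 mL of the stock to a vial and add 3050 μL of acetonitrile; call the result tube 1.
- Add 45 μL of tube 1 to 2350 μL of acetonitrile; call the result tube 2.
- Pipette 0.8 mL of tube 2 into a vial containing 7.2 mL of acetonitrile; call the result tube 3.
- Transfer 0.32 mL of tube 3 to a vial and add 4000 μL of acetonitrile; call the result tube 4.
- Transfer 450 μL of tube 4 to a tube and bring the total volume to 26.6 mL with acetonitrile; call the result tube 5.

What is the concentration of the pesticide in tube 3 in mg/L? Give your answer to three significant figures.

Step 1: 0.45 mL + 3050 μL = 3.5 mL total → factor 3.5/0.45 = 7.7778
Step 2: 45 μL + 2350 μL = 2395 μL total → factor 2395/45 = 53.222
Step 3: 0.8 mL + 7.2 mL = 8 mL total → factor 8/0.8 = 10
Dilution factor through tube 3 = 7.7778 × 53.222 × 10 = 4139.5
[tube 3] = 5.00 mg/mL / 4139.5 = 0.001208 mg/mL = 1.21 mg/L

1.21 mg/L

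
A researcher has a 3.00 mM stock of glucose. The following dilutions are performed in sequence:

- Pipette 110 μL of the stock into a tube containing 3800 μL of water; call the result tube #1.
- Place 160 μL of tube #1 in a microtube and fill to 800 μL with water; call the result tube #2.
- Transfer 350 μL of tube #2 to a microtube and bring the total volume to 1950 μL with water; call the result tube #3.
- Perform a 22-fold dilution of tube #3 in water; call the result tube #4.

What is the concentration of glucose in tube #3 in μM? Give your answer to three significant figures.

3.03 μM

Step 1: 110 μL + 3800 μL = 3910 μL total → factor 3910/110 = 35.545
Step 2: 160 μL brought to 800 μL → factor 800/160 = 5
Step 3: 350 μL brought to 1950 μL → factor 1950/350 = 5.5714
Dilution factor through tube #3 = 35.545 × 5 × 5.5714 = 990.19
[tube #3] = 3.00 mM / 990.19 = 0.003030 mM = 3.03 μM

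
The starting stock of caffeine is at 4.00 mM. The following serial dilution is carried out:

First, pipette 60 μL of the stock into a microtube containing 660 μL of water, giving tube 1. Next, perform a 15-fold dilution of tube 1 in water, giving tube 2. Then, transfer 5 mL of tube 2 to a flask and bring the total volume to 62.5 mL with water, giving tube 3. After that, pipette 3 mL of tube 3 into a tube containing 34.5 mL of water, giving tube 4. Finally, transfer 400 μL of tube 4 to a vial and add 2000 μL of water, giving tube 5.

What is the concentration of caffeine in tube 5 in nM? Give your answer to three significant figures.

Step 1: 60 μL + 660 μL = 720 μL total → factor 720/60 = 12
Step 2: 15-fold → factor 15
Step 3: 5 mL brought to 62.5 mL → factor 62.5/5 = 12.5
Step 4: 3 mL + 34.5 mL = 37.5 mL total → factor 37.5/3 = 12.5
Step 5: 400 μL + 2000 μL = 2400 μL total → factor 2400/400 = 6
Overall dilution factor = 12 × 15 × 12.5 × 12.5 × 6 = 1.6875 × 10^5
Final = 4.00 mM / 1.6875 × 10^5 = 2.370 × 10^-5 mM = 23.7 nM

23.7 nM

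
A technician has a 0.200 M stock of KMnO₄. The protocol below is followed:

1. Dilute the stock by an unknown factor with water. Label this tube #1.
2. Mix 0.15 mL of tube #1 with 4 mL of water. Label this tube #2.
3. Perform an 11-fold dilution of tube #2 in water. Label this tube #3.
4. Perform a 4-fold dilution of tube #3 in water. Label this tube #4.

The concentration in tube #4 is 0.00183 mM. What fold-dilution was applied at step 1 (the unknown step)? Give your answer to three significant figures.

Step 1: unknown factor x
Step 2: 0.15 mL + 4 mL = 4.15 mL total → factor 4.15/0.15 = 27.667
Step 3: 11-fold → factor 11
Step 4: 4-fold → factor 4
Product of known-step factors = 1217.3
Overall factor = 0.200 M / (0.00183 mM) = 1.0929 × 10^5
x = 1.0929 × 10^5 / 1217.3 = 89.8

89.8-fold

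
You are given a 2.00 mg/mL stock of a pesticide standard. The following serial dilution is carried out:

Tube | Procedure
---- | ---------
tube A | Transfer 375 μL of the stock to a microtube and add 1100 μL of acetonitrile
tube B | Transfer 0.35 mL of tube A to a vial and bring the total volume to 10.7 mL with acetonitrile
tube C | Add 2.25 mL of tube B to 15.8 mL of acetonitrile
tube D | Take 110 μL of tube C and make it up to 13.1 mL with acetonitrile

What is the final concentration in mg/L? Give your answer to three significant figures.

0.0174 mg/L

Step 1: 375 μL + 1100 μL = 1475 μL total → factor 1475/375 = 3.9333
Step 2: 0.35 mL brought to 10.7 mL → factor 10.7/0.35 = 30.571
Step 3: 2.25 mL + 15.8 mL = 18.05 mL total → factor 18.05/2.25 = 8.0222
Step 4: 110 μL brought to 13.1 mL → factor 13100/110 = 119.09
Overall dilution factor = 3.9333 × 30.571 × 8.0222 × 119.09 = 1.1488 × 10^5
Final = 2.00 mg/mL / 1.1488 × 10^5 = 1.741 × 10^-5 mg/mL = 0.0174 mg/L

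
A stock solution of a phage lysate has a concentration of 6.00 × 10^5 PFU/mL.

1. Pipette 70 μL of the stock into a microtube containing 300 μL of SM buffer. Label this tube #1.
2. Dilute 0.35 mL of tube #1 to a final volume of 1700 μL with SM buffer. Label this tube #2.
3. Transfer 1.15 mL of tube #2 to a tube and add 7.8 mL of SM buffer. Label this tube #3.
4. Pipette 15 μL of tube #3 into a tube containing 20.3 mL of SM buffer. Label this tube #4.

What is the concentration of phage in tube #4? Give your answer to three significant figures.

Step 1: 70 μL + 300 μL = 370 μL total → factor 370/70 = 5.2857
Step 2: 0.35 mL brought to 1700 μL → factor 1.7/0.35 = 4.8571
Step 3: 1.15 mL + 7.8 mL = 8.95 mL total → factor 8.95/1.15 = 7.7826
Step 4: 15 μL + 20.3 mL = 20315 μL total → factor 20315/15 = 1354.3
Overall dilution factor = 5.2857 × 4.8571 × 7.7826 × 1354.3 = 2.706 × 10^5
Final = 6.00 × 10^5 PFU/mL / 2.706 × 10^5 = 2.22 PFU/mL

2.22 PFU/mL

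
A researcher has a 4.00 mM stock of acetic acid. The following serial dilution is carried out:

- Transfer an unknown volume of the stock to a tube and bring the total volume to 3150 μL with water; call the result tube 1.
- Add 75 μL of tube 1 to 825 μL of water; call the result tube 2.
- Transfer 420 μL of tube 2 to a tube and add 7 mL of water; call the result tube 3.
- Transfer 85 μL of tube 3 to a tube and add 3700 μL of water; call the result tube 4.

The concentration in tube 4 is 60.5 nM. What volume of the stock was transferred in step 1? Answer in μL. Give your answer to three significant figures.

450 μL

Step 1: v brought to 3150 μL → factor = 3150 μL/v
Step 2: 75 μL + 825 μL = 900 μL total → factor 900/75 = 12
Step 3: 420 μL + 7 mL = 7420 μL total → factor 7420/420 = 17.667
Step 4: 85 μL + 3700 μL = 3785 μL total → factor 3785/85 = 44.529
Product of known-step factors = 9440.2
Overall factor = 4.00 mM / (60.5 nM) = 66116
Step-1 factor = 66116 / 9440.2 = 7.0036
v = 3150 μL / 7.0036 = 450 μL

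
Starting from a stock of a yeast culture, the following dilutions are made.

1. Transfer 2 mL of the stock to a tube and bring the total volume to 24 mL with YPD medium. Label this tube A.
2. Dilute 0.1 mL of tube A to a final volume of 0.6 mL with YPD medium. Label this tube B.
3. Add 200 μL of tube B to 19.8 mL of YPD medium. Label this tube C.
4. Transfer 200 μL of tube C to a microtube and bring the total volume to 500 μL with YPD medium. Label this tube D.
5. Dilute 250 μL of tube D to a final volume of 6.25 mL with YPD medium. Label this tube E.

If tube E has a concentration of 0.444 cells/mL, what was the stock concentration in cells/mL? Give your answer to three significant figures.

Step 1: 2 mL brought to 24 mL → factor 24/2 = 12
Step 2: 0.1 mL brought to 0.6 mL → factor 0.6/0.1 = 6
Step 3: 200 μL + 19.8 mL = 20000 μL total → factor 20000/200 = 100
Step 4: 200 μL brought to 500 μL → factor 500/200 = 2.5
Step 5: 250 μL brought to 6.25 mL → factor 6250/250 = 25
Overall dilution factor = 12 × 6 × 100 × 2.5 × 25 = 4.5 × 10^5
Stock = 0.444 cells/mL × 4.5 × 10^5 = 2.00 × 10^5 cells/mL

2.00 × 10^5 cells/mL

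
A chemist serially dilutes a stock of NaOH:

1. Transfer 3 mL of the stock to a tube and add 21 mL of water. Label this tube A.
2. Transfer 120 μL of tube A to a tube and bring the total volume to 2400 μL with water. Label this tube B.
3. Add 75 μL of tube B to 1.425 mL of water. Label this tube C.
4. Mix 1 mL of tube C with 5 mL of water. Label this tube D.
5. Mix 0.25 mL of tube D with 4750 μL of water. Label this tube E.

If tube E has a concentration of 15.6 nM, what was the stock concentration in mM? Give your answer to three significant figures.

5.99 mM

Step 1: 3 mL + 21 mL = 24 mL total → factor 24/3 = 8
Step 2: 120 μL brought to 2400 μL → factor 2400/120 = 20
Step 3: 75 μL + 1.425 mL = 1500 μL total → factor 1500/75 = 20
Step 4: 1 mL + 5 mL = 6 mL total → factor 6/1 = 6
Step 5: 0.25 mL + 4750 μL = 5 mL total → factor 5/0.25 = 20
Overall dilution factor = 8 × 20 × 20 × 6 × 20 = 3.84 × 10^5
Stock = 15.6 nM × 3.84 × 10^5 = 5.990 × 10^6 nM = 5.99 mM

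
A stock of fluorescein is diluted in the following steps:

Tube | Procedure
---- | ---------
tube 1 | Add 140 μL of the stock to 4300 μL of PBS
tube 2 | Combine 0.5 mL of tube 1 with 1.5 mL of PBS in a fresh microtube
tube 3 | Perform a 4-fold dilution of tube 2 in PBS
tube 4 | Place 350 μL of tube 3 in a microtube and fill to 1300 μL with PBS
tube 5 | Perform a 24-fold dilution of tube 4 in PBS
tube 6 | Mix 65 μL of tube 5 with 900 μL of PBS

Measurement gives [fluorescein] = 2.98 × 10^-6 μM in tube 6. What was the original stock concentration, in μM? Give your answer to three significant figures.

Step 1: 140 μL + 4300 μL = 4440 μL total → factor 4440/140 = 31.714
Step 2: 0.5 mL + 1.5 mL = 2 mL total → factor 2/0.5 = 4
Step 3: 4-fold → factor 4
Step 4: 350 μL brought to 1300 μL → factor 1300/350 = 3.7143
Step 5: 24-fold → factor 24
Step 6: 65 μL + 900 μL = 965 μL total → factor 965/65 = 14.846
Overall dilution factor = 31.714 × 4 × 4 × 3.7143 × 24 × 14.846 = 6.7155 × 10^5
Stock = 2.98 × 10^-6 μM × 6.7155 × 10^5 = 2.00 μM

2.00 μM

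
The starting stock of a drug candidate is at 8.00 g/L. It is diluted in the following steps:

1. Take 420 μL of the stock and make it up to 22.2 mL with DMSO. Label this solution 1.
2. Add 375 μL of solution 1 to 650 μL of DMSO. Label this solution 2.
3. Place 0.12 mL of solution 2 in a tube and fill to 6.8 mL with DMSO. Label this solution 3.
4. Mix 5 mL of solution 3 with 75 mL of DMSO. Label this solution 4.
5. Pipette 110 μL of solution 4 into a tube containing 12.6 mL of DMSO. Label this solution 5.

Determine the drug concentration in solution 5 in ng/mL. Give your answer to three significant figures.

Step 1: 420 μL brought to 22.2 mL → factor 22200/420 = 52.857
Step 2: 375 μL + 650 μL = 1025 μL total → factor 1025/375 = 2.7333
Step 3: 0.12 mL brought to 6.8 mL → factor 6.8/0.12 = 56.667
Step 4: 5 mL + 75 mL = 80 mL total → factor 80/5 = 16
Step 5: 110 μL + 12.6 mL = 12710 μL total → factor 12710/110 = 115.55
Overall dilution factor = 52.857 × 2.7333 × 56.667 × 16 × 115.55 = 1.5136 × 10^7
Final = 8.00 g/L / 1.5136 × 10^7 = 5.286 × 10^-7 g/L = 0.529 ng/mL

0.529 ng/mL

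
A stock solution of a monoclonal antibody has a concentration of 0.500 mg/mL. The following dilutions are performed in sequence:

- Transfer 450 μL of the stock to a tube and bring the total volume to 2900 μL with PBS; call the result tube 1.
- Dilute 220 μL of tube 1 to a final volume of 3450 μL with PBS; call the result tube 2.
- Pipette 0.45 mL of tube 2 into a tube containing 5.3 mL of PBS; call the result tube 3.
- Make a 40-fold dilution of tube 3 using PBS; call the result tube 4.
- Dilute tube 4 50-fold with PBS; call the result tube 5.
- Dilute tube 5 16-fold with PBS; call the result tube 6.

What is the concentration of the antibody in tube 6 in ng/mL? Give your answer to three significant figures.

0.0121 ng/mL

Step 1: 450 μL brought to 2900 μL → factor 2900/450 = 6.4444
Step 2: 220 μL brought to 3450 μL → factor 3450/220 = 15.682
Step 3: 0.45 mL + 5.3 mL = 5.75 mL total → factor 5.75/0.45 = 12.778
Step 4: 40-fold → factor 40
Step 5: 50-fold → factor 50
Step 6: 16-fold → factor 16
Overall dilution factor = 6.4444 × 15.682 × 12.778 × 40 × 50 × 16 = 4.1323 × 10^7
Final = 0.500 mg/mL / 4.1323 × 10^7 = 1.210 × 10^-8 mg/mL = 0.0121 ng/mL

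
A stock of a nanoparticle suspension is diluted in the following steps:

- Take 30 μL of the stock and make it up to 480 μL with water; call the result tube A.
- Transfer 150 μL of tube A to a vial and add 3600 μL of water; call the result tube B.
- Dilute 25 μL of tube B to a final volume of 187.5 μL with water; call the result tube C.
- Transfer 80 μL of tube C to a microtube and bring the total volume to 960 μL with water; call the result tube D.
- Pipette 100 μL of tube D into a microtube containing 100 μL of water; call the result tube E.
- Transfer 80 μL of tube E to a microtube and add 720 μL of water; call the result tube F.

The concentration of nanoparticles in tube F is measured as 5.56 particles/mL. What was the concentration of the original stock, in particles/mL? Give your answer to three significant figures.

4.00 × 10^6 particles/mL

Step 1: 30 μL brought to 480 μL → factor 480/30 = 16
Step 2: 150 μL + 3600 μL = 3750 μL total → factor 3750/150 = 25
Step 3: 25 μL brought to 187.5 μL → factor 187.5/25 = 7.5
Step 4: 80 μL brought to 960 μL → factor 960/80 = 12
Step 5: 100 μL + 100 μL = 200 μL total → factor 200/100 = 2
Step 6: 80 μL + 720 μL = 800 μL total → factor 800/80 = 10
Overall dilution factor = 16 × 25 × 7.5 × 12 × 2 × 10 = 7.2 × 10^5
Stock = 5.56 particles/mL × 7.2 × 10^5 = 4.00 × 10^6 particles/mL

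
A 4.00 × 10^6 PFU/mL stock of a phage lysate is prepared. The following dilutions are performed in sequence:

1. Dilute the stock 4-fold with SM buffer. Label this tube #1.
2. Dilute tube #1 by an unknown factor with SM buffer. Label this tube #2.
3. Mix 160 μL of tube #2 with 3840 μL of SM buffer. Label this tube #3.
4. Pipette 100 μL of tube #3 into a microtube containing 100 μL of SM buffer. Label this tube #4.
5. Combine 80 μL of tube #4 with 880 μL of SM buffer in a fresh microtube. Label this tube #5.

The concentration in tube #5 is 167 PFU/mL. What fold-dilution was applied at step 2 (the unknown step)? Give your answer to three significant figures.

Step 1: 4-fold → factor 4
Step 2: unknown factor x
Step 3: 160 μL + 3840 μL = 4000 μL total → factor 4000/160 = 25
Step 4: 100 μL + 100 μL = 200 μL total → factor 200/100 = 2
Step 5: 80 μL + 880 μL = 960 μL total → factor 960/80 = 12
Product of known-step factors = 2400
Overall factor = 4.00 × 10^6 PFU/mL / (167 PFU/mL) = 23952
x = 23952 / 2400 = 9.98

9.98-fold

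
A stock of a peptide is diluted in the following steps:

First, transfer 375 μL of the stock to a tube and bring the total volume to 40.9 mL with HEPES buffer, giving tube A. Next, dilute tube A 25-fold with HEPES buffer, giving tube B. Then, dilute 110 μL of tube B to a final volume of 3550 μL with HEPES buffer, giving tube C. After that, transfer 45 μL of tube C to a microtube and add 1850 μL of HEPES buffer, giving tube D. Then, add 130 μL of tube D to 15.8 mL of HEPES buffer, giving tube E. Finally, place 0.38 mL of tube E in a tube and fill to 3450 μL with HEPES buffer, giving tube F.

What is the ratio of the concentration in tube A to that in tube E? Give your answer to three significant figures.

4.16 × 10^6

Step 1: 375 μL brought to 40.9 mL → factor 40900/375 = 109.07
Step 2: 25-fold → factor 25
Step 3: 110 μL brought to 3550 μL → factor 3550/110 = 32.273
Step 4: 45 μL + 1850 μL = 1895 μL total → factor 1895/45 = 42.111
Step 5: 130 μL + 15.8 mL = 15930 μL total → factor 15930/130 = 122.54
Dilution factor to tube A = 109.07; to tube E = 4.5408 × 10^8
[tube A]/[tube E] = (factor to tube E)/(factor to tube A) = 4.5408 × 10^8/109.07 = 4.16 × 10^6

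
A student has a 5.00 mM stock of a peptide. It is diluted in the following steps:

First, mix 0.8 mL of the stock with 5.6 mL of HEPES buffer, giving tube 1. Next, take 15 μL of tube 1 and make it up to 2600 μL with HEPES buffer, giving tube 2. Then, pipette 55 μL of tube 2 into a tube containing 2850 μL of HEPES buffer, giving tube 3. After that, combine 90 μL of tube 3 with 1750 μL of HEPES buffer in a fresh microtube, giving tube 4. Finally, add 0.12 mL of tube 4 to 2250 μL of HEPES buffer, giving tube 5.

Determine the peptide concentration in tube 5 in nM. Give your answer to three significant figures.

0.169 nM

Step 1: 0.8 mL + 5.6 mL = 6.4 mL total → factor 6.4/0.8 = 8
Step 2: 15 μL brought to 2600 μL → factor 2600/15 = 173.33
Step 3: 55 μL + 2850 μL = 2905 μL total → factor 2905/55 = 52.818
Step 4: 90 μL + 1750 μL = 1840 μL total → factor 1840/90 = 20.444
Step 5: 0.12 mL + 2250 μL = 2.37 mL total → factor 2.37/0.12 = 19.75
Overall dilution factor = 8 × 173.33 × 52.818 × 20.444 × 19.75 = 2.9573 × 10^7
Final = 5.00 mM / 2.9573 × 10^7 = 1.691 × 10^-7 mM = 0.169 nM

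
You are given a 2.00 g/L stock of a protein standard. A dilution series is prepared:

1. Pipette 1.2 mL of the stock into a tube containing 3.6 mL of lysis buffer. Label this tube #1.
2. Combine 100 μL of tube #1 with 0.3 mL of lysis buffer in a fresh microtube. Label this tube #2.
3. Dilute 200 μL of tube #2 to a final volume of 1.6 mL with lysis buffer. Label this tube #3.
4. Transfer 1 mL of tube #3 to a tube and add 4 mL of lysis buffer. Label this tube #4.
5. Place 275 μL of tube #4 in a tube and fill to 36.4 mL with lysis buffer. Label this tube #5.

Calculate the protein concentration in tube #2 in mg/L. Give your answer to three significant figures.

125 mg/L

Step 1: 1.2 mL + 3.6 mL = 4.8 mL total → factor 4.8/1.2 = 4
Step 2: 100 μL + 0.3 mL = 400 μL total → factor 400/100 = 4
Dilution factor through tube #2 = 4 × 4 = 16
[tube #2] = 2.00 g/L / 16 = 0.1250 g/L = 125 mg/L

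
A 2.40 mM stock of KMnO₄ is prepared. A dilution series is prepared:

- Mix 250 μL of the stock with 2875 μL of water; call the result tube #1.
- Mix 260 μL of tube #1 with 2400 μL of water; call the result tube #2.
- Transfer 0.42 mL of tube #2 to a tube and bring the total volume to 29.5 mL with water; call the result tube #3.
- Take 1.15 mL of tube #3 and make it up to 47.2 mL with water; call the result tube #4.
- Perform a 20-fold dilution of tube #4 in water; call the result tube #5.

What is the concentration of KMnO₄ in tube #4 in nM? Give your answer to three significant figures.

6.51 nM

Step 1: 250 μL + 2875 μL = 3125 μL total → factor 3125/250 = 12.5
Step 2: 260 μL + 2400 μL = 2660 μL total → factor 2660/260 = 10.231
Step 3: 0.42 mL brought to 29.5 mL → factor 29.5/0.42 = 70.238
Step 4: 1.15 mL brought to 47.2 mL → factor 47.2/1.15 = 41.043
Dilution factor through tube #4 = 12.5 × 10.231 × 70.238 × 41.043 = 3.6867 × 10^5
[tube #4] = 2.40 mM / 3.6867 × 10^5 = 6.510 × 10^-6 mM = 6.51 nM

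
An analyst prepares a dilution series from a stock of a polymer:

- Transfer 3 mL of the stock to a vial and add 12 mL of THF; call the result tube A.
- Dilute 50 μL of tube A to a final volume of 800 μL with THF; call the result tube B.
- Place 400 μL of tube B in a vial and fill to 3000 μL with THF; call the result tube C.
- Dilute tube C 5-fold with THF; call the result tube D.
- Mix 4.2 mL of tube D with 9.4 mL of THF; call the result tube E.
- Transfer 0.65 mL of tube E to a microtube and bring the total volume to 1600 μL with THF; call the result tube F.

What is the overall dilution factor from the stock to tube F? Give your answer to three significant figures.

Step 1: 3 mL + 12 mL = 15 mL total → factor 15/3 = 5
Step 2: 50 μL brought to 800 μL → factor 800/50 = 16
Step 3: 400 μL brought to 3000 μL → factor 3000/400 = 7.5
Step 4: 5-fold → factor 5
Step 5: 4.2 mL + 9.4 mL = 13.6 mL total → factor 13.6/4.2 = 3.2381
Step 6: 0.65 mL brought to 1600 μL → factor 1.6/0.65 = 2.4615
Overall dilution factor = 5 × 16 × 7.5 × 5 × 3.2381 × 2.4615 = 23912

2.39 × 10^4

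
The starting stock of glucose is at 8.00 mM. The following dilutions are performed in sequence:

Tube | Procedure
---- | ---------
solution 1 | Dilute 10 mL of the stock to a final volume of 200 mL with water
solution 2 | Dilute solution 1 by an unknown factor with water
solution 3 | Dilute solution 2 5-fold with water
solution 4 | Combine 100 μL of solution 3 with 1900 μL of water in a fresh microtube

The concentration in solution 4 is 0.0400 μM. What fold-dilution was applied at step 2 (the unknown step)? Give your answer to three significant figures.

100-fold

Step 1: 10 mL brought to 200 mL → factor 200/10 = 20
Step 2: unknown factor x
Step 3: 5-fold → factor 5
Step 4: 100 μL + 1900 μL = 2000 μL total → factor 2000/100 = 20
Product of known-step factors = 2000
Overall factor = 8.00 mM / (0.0400 μM) = 2 × 10^5
x = 2 × 10^5 / 2000 = 100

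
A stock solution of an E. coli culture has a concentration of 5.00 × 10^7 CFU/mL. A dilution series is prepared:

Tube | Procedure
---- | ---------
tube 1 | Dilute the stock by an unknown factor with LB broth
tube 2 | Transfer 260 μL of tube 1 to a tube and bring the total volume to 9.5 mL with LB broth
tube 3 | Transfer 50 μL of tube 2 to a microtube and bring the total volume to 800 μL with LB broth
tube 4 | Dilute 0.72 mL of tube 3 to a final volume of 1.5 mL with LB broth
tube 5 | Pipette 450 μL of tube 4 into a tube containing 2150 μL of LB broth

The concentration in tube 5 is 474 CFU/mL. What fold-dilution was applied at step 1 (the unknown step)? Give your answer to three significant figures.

Step 1: unknown factor x
Step 2: 260 μL brought to 9.5 mL → factor 9500/260 = 36.538
Step 3: 50 μL brought to 800 μL → factor 800/50 = 16
Step 4: 0.72 mL brought to 1.5 mL → factor 1.5/0.72 = 2.0833
Step 5: 450 μL + 2150 μL = 2600 μL total → factor 2600/450 = 5.7778
Product of known-step factors = 7037
Overall factor = 5.00 × 10^7 CFU/mL / (474 CFU/mL) = 1.0549 × 10^5
x = 1.0549 × 10^5 / 7037 = 15.0

15.0-fold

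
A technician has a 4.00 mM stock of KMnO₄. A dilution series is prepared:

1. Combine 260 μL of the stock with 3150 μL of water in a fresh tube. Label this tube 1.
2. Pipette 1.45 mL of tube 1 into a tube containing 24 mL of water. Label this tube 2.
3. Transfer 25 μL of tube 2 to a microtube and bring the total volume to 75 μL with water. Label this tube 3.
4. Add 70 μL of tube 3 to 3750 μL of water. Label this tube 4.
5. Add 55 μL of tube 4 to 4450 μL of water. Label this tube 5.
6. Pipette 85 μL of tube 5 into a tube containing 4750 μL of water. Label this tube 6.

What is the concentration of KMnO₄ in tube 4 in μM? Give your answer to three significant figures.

0.106 μM

Step 1: 260 μL + 3150 μL = 3410 μL total → factor 3410/260 = 13.115
Step 2: 1.45 mL + 24 mL = 25.45 mL total → factor 25.45/1.45 = 17.552
Step 3: 25 μL brought to 75 μL → factor 75/25 = 3
Step 4: 70 μL + 3750 μL = 3820 μL total → factor 3820/70 = 54.571
Dilution factor through tube 4 = 13.115 × 17.552 × 3 × 54.571 = 37687
[tube 4] = 4.00 mM / 37687 = 0.0001061 mM = 0.106 μM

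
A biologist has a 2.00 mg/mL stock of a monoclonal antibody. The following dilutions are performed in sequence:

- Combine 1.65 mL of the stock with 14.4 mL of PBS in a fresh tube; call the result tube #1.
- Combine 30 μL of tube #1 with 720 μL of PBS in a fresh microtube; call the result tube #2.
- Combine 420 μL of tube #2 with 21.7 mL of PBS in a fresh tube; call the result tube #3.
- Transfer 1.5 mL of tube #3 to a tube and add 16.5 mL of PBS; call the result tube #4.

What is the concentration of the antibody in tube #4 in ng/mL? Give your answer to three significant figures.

Step 1: 1.65 mL + 14.4 mL = 16.05 mL total → factor 16.05/1.65 = 9.7273
Step 2: 30 μL + 720 μL = 750 μL total → factor 750/30 = 25
Step 3: 420 μL + 21.7 mL = 22120 μL total → factor 22120/420 = 52.667
Step 4: 1.5 mL + 16.5 mL = 18 mL total → factor 18/1.5 = 12
Overall dilution factor = 9.7273 × 25 × 52.667 × 12 = 1.5369 × 10^5
Final = 2.00 mg/mL / 1.5369 × 10^5 = 1.301 × 10^-5 mg/mL = 13.0 ng/mL

13.0 ng/mL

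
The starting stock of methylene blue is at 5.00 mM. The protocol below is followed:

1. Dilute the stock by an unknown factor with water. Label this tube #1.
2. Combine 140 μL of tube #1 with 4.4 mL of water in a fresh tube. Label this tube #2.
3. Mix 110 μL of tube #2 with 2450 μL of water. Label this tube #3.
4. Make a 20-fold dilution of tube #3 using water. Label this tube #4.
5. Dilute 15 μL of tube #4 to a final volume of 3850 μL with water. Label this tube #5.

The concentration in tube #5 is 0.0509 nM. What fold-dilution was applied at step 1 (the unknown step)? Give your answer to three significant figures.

Step 1: unknown factor x
Step 2: 140 μL + 4.4 mL = 4540 μL total → factor 4540/140 = 32.429
Step 3: 110 μL + 2450 μL = 2560 μL total → factor 2560/110 = 23.273
Step 4: 20-fold → factor 20
Step 5: 15 μL brought to 3850 μL → factor 3850/15 = 256.67
Product of known-step factors = 3.8741 × 10^6
Overall factor = 5.00 mM / (0.0509 nM) = 9.8232 × 10^7
x = 9.8232 × 10^7 / 3.8741 × 10^6 = 25.4

25.4-fold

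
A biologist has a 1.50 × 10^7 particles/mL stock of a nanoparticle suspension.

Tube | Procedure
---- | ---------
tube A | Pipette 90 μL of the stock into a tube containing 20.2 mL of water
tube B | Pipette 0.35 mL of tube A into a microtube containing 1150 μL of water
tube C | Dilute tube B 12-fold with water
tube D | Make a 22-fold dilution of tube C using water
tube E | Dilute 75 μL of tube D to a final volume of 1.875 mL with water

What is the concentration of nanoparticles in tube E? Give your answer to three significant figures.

Step 1: 90 μL + 20.2 mL = 20290 μL total → factor 20290/90 = 225.44
Step 2: 0.35 mL + 1150 μL = 1.5 mL total → factor 1.5/0.35 = 4.2857
Step 3: 12-fold → factor 12
Step 4: 22-fold → factor 22
Step 5: 75 μL brought to 1.875 mL → factor 1875/75 = 25
Overall dilution factor = 225.44 × 4.2857 × 12 × 22 × 25 = 6.3769 × 10^6
Final = 1.50 × 10^7 particles/mL / 6.3769 × 10^6 = 2.35 particles/mL

2.35 particles/mL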